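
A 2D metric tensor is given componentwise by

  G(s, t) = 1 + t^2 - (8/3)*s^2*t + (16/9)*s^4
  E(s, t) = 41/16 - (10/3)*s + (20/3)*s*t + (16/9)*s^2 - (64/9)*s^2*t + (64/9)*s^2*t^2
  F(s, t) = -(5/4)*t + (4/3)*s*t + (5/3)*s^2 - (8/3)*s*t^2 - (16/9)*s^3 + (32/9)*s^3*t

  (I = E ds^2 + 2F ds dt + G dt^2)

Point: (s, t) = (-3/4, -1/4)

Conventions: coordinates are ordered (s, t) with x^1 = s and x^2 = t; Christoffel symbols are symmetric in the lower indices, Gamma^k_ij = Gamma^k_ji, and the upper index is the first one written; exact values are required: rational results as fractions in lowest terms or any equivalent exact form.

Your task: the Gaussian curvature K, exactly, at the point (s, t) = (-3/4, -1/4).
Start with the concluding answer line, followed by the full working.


Answer: K = -512/23409

E = 137/16, F = 11/4, G = 2, EG - F^2 = 153/16 at the point
E_s = -11, E_t = -11, F_s = -15/2, F_t = -19/4, G_s = -4, G_t = -2
E_tt = 8, F_st = 26/3, G_ss = 40/3
The intrinsic route: Brioschi's K = (det M1 - det M2)/(EG - F^2)^2.
M1 = [[-E_tt/2 + F_st - G_ss/2, E_s/2, F_s - E_t/2], [F_t - G_s/2, E, F], [G_t/2, F, G]] = [[-2, -11/2, -2], [-11/4, 137/16, 11/4], [-1, 11/4, 2]]; det M1 = -145/4
M2 = [[0, E_t/2, G_s/2], [E_t/2, E, F], [G_s/2, F, G]] = [[0, -11/2, -2], [-11/2, 137/16, 11/4], [-2, 11/4, 2]]; det M2 = -137/4
det M1 - det M2 = -2; K = -2 / (153/16)^2 = -512/23409


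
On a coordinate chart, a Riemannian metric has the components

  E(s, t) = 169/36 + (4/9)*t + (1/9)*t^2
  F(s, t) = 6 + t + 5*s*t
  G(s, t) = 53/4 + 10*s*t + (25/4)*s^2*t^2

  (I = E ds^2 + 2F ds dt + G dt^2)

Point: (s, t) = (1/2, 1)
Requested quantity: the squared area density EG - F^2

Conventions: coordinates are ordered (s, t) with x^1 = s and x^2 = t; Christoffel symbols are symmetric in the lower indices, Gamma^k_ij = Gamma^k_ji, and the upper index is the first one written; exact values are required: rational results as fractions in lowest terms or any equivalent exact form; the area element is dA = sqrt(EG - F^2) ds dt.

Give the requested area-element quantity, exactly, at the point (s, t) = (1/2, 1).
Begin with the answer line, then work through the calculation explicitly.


Answer: EG - F^2 = 881/64

E = 21/4, F = 19/2, G = 317/16; EG - F^2 = 881/64


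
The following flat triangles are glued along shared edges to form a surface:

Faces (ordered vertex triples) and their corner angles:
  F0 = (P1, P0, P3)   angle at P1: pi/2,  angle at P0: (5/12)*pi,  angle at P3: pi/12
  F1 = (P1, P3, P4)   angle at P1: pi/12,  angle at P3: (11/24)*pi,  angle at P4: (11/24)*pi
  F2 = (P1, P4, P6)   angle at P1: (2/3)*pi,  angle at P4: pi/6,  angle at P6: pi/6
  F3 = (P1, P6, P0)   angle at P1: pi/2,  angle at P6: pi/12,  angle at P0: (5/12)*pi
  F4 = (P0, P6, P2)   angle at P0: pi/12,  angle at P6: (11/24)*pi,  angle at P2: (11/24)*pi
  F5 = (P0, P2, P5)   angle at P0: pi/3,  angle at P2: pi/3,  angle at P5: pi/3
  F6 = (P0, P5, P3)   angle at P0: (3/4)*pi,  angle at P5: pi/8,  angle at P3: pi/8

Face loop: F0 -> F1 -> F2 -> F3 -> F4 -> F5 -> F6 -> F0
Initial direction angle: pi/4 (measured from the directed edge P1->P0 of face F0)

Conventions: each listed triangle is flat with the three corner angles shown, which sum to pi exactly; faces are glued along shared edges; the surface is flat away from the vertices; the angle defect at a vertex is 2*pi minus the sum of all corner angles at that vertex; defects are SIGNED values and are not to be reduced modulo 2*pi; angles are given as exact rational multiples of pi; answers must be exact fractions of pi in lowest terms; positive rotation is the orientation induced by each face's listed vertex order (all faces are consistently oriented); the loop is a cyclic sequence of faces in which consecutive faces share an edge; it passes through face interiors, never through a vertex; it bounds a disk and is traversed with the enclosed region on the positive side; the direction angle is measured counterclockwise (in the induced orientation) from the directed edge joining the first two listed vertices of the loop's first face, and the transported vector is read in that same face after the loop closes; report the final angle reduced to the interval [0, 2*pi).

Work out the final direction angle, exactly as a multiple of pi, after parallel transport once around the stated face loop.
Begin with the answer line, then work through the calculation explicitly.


Answer: final direction angle = pi/2

enclosed vertex P0: corner angles sum to 2*pi, defect = 2*pi - 2*pi = 0
enclosed vertex P1: corner angles sum to (7/4)*pi, defect = 2*pi - (7/4)*pi = pi/4
transport around the loop rotates by the sum of enclosed defects; add to the initial angle mod 2*pi
final angle = pi/4 + pi/4 = pi/2 (mod 2*pi)


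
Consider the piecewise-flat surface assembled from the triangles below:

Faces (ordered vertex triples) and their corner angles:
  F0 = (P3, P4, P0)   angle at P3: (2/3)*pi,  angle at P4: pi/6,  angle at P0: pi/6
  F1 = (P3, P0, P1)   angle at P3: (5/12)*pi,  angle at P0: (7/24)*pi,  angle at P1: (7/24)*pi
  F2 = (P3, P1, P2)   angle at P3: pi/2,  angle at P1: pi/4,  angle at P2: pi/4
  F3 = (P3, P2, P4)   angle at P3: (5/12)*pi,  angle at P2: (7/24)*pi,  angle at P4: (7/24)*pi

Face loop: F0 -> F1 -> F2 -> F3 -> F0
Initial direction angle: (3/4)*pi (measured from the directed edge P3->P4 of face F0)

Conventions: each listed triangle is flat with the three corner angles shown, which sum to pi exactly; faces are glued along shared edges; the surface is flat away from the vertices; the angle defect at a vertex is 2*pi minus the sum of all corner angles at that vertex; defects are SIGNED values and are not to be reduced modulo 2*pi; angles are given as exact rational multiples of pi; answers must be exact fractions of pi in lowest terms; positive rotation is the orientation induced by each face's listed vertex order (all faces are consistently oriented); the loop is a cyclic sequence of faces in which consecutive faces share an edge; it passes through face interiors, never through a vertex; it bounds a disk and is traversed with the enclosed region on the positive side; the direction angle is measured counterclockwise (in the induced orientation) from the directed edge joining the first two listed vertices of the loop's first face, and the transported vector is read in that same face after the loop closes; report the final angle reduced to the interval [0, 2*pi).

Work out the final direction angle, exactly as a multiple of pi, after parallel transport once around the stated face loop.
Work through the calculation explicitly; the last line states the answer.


enclosed vertex P3: corner angles sum to 2*pi, defect = 2*pi - 2*pi = 0
final direction = starting direction + enclosed defect total, reduced mod 2*pi (induced orientation)
final angle = (3/4)*pi + 0 = (3/4)*pi (mod 2*pi)

Answer: final direction angle = (3/4)*pi


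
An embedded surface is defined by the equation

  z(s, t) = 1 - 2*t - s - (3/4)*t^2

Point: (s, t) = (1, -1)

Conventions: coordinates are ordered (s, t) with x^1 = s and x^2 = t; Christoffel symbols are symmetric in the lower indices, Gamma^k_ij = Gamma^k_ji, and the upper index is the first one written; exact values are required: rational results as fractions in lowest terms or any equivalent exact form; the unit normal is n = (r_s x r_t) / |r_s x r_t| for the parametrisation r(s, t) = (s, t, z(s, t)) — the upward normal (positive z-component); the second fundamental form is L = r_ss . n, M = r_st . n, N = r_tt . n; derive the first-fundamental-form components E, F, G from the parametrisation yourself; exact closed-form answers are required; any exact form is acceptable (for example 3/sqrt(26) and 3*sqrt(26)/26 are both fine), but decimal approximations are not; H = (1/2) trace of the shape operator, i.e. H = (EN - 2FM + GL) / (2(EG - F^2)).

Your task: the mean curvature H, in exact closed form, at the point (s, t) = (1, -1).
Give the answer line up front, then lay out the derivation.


Answer: H = -4/9

z_s = -1, z_t = -1/2, z_ss = 0, z_st = 0, z_tt = -3/2
E = 2, F = 1/2, G = 5/4; answer radicand W^2 = 9/4
unnormalised second-form numerators: l = 0, m = 0, n = -3/2; L = l/sqrt(9/4), and similarly M = m/sqrt(W^2), N = n/sqrt(W^2)
H = (E*n - 2*F*m + G*l) / (2*(EG - F^2)*sqrt(W^2)); E*n - 2*F*m + G*l = -3, EG - F^2 = 9/4, so H = (-2/3)/sqrt(9/4)


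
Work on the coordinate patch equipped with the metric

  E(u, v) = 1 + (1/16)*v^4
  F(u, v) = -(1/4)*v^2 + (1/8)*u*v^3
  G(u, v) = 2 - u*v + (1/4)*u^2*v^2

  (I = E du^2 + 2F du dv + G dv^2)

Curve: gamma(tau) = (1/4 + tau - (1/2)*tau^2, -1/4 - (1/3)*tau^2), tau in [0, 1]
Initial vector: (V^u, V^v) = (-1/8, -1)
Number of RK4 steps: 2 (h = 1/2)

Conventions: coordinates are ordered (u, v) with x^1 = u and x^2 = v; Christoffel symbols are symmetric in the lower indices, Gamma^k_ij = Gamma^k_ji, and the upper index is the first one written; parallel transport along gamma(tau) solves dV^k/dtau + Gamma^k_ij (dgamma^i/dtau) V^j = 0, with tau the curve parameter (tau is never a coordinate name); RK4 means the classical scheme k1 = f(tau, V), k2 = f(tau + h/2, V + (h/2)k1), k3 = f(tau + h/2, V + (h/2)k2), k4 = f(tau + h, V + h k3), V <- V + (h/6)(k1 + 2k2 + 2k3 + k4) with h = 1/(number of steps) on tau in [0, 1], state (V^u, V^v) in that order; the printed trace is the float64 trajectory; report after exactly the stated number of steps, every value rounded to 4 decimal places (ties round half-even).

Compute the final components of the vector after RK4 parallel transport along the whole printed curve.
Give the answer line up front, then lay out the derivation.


Answer: V^u = -0.1278, V^v = -0.9155

gamma'(tau) = (1 - tau, -(2/3)*tau); f(tau, V)^k = -Gamma^k_ij(gamma(tau)) gamma'^i(tau) V^j; h = 1/2; intermediate values shown to 6 dp
curve data and Christoffel symbols at the stage parameters:
  tau = 0.000000: gamma = (0.250000, -0.250000), gamma' = (1.000000, 0.000000); Gamma_uuu = 0.000000, Gamma_uuv = -0.000946, Gamma_uvv = 0.000946, Gamma_vuu = 0.000000, Gamma_vuv = 0.062463, Gamma_vvv = -0.062463
  tau = 0.250000: gamma = (0.468750, -0.270833), gamma' = (0.750000, -0.166667); Gamma_uuu = 0.000000, Gamma_uuv = -0.001165, Gamma_uvv = 0.002017, Gamma_vuu = 0.000000, Gamma_vuv = 0.067570, Gamma_vvv = -0.116947
  tau = 0.500000: gamma = (0.625000, -0.333333), gamma' = (0.500000, -0.333333); Gamma_uuu = 0.000000, Gamma_uuv = -0.002085, Gamma_uvv = 0.003910, Gamma_vuu = 0.000000, Gamma_vuv = 0.082897, Gamma_vvv = -0.155432
  tau = 0.750000: gamma = (0.718750, -0.437500), gamma' = (0.250000, -0.500000); Gamma_uuu = 0.000000, Gamma_uuv = -0.004471, Gamma_uvv = 0.007344, Gamma_vuu = 0.000000, Gamma_vuv = 0.108113, Gamma_vvv = -0.177615
  tau = 1.000000: gamma = (0.750000, -0.583333), gamma' = (0.000000, -0.666667); Gamma_uuu = 0.000000, Gamma_uuv = -0.009954, Gamma_uvv = 0.012798, Gamma_vuu = 0.000000, Gamma_vuv = 0.142610, Gamma_vvv = -0.183356
step 0: V^u = -0.1250, V^v = -1.0000
step 1: k1 = (-0.000946, 0.062463), k2 = (-0.001167, 0.067662), k3 = (-0.001165, 0.067571), k4 = (-0.002180, 0.086638); V <- V + (h/6)(k1 + 2k2 + 2k3 + k4): V^u = -0.1256, V^v = -0.9650
step 2: k1 = (-0.002177, 0.086526), k2 = (-0.004237, 0.102458), k3 = (-0.004216, 0.101969), k4 = (-0.006951, 0.099585); V <- V + (h/6)(k1 + 2k2 + 2k3 + k4): V^u = -0.1278, V^v = -0.9155


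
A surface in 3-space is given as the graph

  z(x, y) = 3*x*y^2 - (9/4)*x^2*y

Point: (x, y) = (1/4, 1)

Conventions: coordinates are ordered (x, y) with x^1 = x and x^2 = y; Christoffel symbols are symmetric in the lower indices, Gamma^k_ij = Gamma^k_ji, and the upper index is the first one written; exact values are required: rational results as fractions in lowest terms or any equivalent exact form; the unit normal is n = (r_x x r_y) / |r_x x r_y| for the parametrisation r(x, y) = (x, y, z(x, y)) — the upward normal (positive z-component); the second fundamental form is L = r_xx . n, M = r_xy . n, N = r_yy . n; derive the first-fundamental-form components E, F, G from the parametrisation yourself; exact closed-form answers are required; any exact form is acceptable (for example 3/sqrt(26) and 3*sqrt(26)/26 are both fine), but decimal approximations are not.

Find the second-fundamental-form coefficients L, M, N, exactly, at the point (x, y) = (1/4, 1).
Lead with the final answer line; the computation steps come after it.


Answer: L = -288*sqrt(26065)/26065, M = 24*sqrt(26065)/2005, N = 96*sqrt(26065)/26065

z_x = 15/8, z_y = 87/64, z_xx = -9/2, z_xy = 39/8, z_yy = 3/2
E = 289/64, F = 1305/512, G = 11665/4096; answer radicand W^2 = 26065/4096
unnormalised second-form numerators: l = -9/2, m = 39/8, n = 3/2; L = l/sqrt(26065/4096), and similarly M = m/sqrt(W^2), N = n/sqrt(W^2)


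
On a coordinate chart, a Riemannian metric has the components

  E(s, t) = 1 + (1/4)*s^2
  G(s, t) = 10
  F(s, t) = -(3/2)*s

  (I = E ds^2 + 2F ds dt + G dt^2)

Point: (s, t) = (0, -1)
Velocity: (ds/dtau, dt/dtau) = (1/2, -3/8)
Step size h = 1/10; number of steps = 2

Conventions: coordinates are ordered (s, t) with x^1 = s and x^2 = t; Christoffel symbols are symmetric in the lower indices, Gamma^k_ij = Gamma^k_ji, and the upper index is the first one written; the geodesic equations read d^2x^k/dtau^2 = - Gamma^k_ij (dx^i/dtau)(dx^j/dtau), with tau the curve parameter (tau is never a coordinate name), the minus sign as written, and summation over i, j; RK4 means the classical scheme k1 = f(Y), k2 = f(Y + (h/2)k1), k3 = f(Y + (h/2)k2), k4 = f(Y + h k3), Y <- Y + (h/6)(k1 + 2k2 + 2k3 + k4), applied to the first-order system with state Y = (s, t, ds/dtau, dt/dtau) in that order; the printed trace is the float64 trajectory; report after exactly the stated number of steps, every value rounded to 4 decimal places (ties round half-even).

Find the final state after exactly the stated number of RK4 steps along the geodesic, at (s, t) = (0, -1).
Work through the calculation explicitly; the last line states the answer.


f(Y) = (ds/dtau, dt/dtau, -Gamma^s_ij Y'^i Y'^j, -Gamma^t_ij Y'^i Y'^j) with the Gammas evaluated at the stage position; h = 0.100000; intermediate values shown to 6 dp
step 0: s = 0.0000, t = -1.0000, ds/dtau = 0.5000, dt/dtau = -0.3750
step 1:
  k1: at (s, t) = (0.000000, -1.000000), (ds/dtau, dt/dtau) = (0.500000, -0.375000); Gamma_sss = 0.000000, Gamma_sst = 0.000000, Gamma_stt = 0.000000, Gamma_tss = -0.150000, Gamma_tst = 0.000000, Gamma_ttt = 0.000000; k1 = (0.500000, -0.375000, 0.000000, 0.037500)
  k2: at (s, t) = (0.025000, -1.018750), (ds/dtau, dt/dtau) = (0.500000, -0.373125); Gamma_sss = 0.000625, Gamma_sst = 0.000000, Gamma_stt = 0.000000, Gamma_tss = -0.149998, Gamma_tst = 0.000000, Gamma_ttt = 0.000000; k2 = (0.500000, -0.373125, -0.000156, 0.037499)
  k3: at (s, t) = (0.025000, -1.018656), (ds/dtau, dt/dtau) = (0.499992, -0.373125); Gamma_sss = 0.000625, Gamma_sst = 0.000000, Gamma_stt = 0.000000, Gamma_tss = -0.149998, Gamma_tst = 0.000000, Gamma_ttt = 0.000000; k3 = (0.499992, -0.373125, -0.000156, 0.037498)
  k4: at (s, t) = (0.049999, -1.037313), (ds/dtau, dt/dtau) = (0.499984, -0.371250); Gamma_sss = 0.001250, Gamma_sst = 0.000000, Gamma_stt = 0.000000, Gamma_tss = -0.149991, Gamma_tst = 0.000000, Gamma_ttt = 0.000000; k4 = (0.499984, -0.371250, -0.000312, 0.037495)
  Y <- Y + (h/6)(k1 + 2k2 + 2k3 + k4): s = 0.0500, t = -1.0373, ds/dtau = 0.5000, dt/dtau = -0.3713
step 2:
  k1: at (s, t) = (0.049999, -1.037313), (ds/dtau, dt/dtau) = (0.499984, -0.371250); Gamma_sss = 0.001250, Gamma_sst = 0.000000, Gamma_stt = 0.000000, Gamma_tss = -0.149991, Gamma_tst = 0.000000, Gamma_ttt = 0.000000; k1 = (0.499984, -0.371250, -0.000312, 0.037495)
  k2: at (s, t) = (0.074999, -1.055875), (ds/dtau, dt/dtau) = (0.499969, -0.369375); Gamma_sss = 0.001875, Gamma_sst = 0.000000, Gamma_stt = 0.000000, Gamma_tss = -0.149979, Gamma_tst = 0.000000, Gamma_ttt = 0.000000; k2 = (0.499969, -0.369375, -0.000469, 0.037490)
  k3: at (s, t) = (0.074998, -1.055781), (ds/dtau, dt/dtau) = (0.499961, -0.369376); Gamma_sss = 0.001875, Gamma_sst = 0.000000, Gamma_stt = 0.000000, Gamma_tss = -0.149979, Gamma_tst = 0.000000, Gamma_ttt = 0.000000; k3 = (0.499961, -0.369376, -0.000469, 0.037489)
  k4: at (s, t) = (0.099996, -1.074250), (ds/dtau, dt/dtau) = (0.499938, -0.367501); Gamma_sss = 0.002499, Gamma_sst = 0.000000, Gamma_stt = 0.000000, Gamma_tss = -0.149963, Gamma_tst = 0.000000, Gamma_ttt = 0.000000; k4 = (0.499938, -0.367501, -0.000625, 0.037481)
  Y <- Y + (h/6)(k1 + 2k2 + 2k3 + k4): s = 0.1000, t = -1.0743, ds/dtau = 0.4999, dt/dtau = -0.3675

Answer: s = 0.1000, t = -1.0743, ds/dtau = 0.4999, dt/dtau = -0.3675


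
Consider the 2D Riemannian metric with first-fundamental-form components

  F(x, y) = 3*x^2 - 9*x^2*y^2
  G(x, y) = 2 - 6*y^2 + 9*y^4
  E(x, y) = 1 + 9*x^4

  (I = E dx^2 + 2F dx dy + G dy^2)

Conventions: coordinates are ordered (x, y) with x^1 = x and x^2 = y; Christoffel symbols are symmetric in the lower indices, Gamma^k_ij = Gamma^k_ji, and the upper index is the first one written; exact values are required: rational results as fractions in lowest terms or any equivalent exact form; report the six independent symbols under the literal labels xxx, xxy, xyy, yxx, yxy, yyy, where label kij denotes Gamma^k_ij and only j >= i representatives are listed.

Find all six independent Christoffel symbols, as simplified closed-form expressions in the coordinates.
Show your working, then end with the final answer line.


E = 1 + 9*x^4; F = 3*x^2 - 9*x^2*y^2; G = 2 - 6*y^2 + 9*y^4
Gamma^k_ij = (1/2) g^{kl} (d_i g_jl + d_j g_il - d_l g_ij), with g^inv = (1/(EG-F^2)) [[G, -F], [-F, E]]
first partials: E_x = 36*x^3, E_y = 0, F_x = 6*x - 18*x*y^2, F_y = -18*x^2*y, G_x = 0, G_y = -12*y + 36*y^3
D = EG - F^2 = 2 - 6*y^2 + 9*y^4 + 9*x^4
expanded: Gamma^x_xx = (G E_x - 2F F_x + F E_y)/(2D), Gamma^x_xy = (G E_y - F G_x)/(2D), Gamma^x_yy = (2G F_y - G G_x - F G_y)/(2D), Gamma^y_xx = (2E F_x - E E_y - F E_x)/(2D), Gamma^y_xy = (E G_x - F E_y)/(2D), Gamma^y_yy = (E G_y - 2F F_y + F G_x)/(2D); substitute and cancel common factors

Answer: Gamma_xxx = 18*x^3/(9*x^4 + 9*y^4 - 6*y^2 + 2), Gamma_xxy = 0, Gamma_xyy = -18*x^2*y/(9*x^4 + 9*y^4 - 6*y^2 + 2), Gamma_yxx = (-18*x*y^2 + 6*x)/(9*x^4 + 9*y^4 - 6*y^2 + 2), Gamma_yxy = 0, Gamma_yyy = (18*y^3 - 6*y)/(9*x^4 + 9*y^4 - 6*y^2 + 2)


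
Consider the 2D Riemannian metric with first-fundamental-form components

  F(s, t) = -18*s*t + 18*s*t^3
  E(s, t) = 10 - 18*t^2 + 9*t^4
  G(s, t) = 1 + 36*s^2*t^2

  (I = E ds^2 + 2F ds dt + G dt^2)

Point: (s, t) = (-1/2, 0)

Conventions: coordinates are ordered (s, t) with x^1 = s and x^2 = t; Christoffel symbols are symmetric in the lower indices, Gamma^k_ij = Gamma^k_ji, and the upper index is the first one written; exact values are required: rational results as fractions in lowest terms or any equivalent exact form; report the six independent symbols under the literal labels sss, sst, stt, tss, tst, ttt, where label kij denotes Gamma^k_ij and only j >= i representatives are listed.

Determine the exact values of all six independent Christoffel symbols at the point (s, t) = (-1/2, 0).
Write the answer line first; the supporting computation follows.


Answer: Gamma_sss = 0, Gamma_sst = 0, Gamma_stt = 9/10, Gamma_tss = 0, Gamma_tst = 0, Gamma_ttt = 0

E = 10, F = 0, G = 1 at the point
E_s = 0, E_t = 0, F_s = 0, F_t = 9, G_s = 0, G_t = 0
EG - F^2 = 10;  g^inv = (1/10) * [[1, 0], [0, 10]]
first-kind symbols [ij,l] = (1/2)(d_i g_jl + d_j g_il - d_l g_ij): [ss,s] = E_s/2 = 0, [ss,t] = F_s - E_t/2 = 0, [st,s] = E_t/2 = 0, [st,t] = G_s/2 = 0, [tt,s] = F_t - G_s/2 = 9, [tt,t] = G_t/2 = 0
Gamma^s_ij = (G*[ij,s] - F*[ij,t])/(EG - F^2), Gamma^t_ij = (E*[ij,t] - F*[ij,s])/(EG - F^2)


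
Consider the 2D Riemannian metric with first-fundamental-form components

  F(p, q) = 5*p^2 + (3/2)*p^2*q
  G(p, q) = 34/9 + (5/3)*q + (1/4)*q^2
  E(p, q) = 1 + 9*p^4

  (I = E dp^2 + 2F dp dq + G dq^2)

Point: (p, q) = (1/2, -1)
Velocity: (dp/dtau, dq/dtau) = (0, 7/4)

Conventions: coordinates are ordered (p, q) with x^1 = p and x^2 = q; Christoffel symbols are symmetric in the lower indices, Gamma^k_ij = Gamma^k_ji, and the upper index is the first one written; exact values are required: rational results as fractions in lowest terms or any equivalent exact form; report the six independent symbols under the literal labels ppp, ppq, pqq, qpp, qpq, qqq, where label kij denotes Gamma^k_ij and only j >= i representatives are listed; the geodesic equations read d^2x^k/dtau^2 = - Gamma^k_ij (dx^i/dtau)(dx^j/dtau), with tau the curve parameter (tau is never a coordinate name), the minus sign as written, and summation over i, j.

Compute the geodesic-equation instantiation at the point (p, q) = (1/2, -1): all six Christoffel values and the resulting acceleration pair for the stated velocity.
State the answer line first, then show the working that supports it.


Answer: Gamma_ppp = 324/421, Gamma_ppq = 0, Gamma_pqq = 54/421, Gamma_qpp = 504/421, Gamma_qpq = 0, Gamma_qqq = 84/421; accelerations (d^2p/dtau^2, d^2q/dtau^2) = (-1323/3368, -1029/1684)

E = 25/16, F = 7/8, G = 85/36 at the point
E_p = 9/2, E_q = 0, F_p = 7/2, F_q = 3/8, G_p = 0, G_q = 7/6
EG - F^2 = 421/144;  g^inv = (144/421) * [[85/36, -7/8], [-7/8, 25/16]]
first-kind symbols [ij,l] = (1/2)(d_i g_jl + d_j g_il - d_l g_ij): [pp,p] = E_p/2 = 9/4, [pp,q] = F_p - E_q/2 = 7/2, [pq,p] = E_q/2 = 0, [pq,q] = G_p/2 = 0, [qq,p] = F_q - G_p/2 = 3/8, [qq,q] = G_q/2 = 7/12
Gamma^p_ij = (G*[ij,p] - F*[ij,q])/(EG - F^2), Gamma^q_ij = (E*[ij,q] - F*[ij,p])/(EG - F^2)
Gamma_ppp = 324/421, Gamma_ppq = 0, Gamma_pqq = 54/421, Gamma_qpp = 504/421, Gamma_qpq = 0, Gamma_qqq = 84/421
d^2p/dtau^2 = -(Gamma_ppp*(0)^2 + 2*Gamma_ppq*(0)*(7/4) + Gamma_pqq*(7/4)^2) = -1323/3368
d^2q/dtau^2 = -(Gamma_qpp*(0)^2 + 2*Gamma_qpq*(0)*(7/4) + Gamma_qqq*(7/4)^2) = -1029/1684


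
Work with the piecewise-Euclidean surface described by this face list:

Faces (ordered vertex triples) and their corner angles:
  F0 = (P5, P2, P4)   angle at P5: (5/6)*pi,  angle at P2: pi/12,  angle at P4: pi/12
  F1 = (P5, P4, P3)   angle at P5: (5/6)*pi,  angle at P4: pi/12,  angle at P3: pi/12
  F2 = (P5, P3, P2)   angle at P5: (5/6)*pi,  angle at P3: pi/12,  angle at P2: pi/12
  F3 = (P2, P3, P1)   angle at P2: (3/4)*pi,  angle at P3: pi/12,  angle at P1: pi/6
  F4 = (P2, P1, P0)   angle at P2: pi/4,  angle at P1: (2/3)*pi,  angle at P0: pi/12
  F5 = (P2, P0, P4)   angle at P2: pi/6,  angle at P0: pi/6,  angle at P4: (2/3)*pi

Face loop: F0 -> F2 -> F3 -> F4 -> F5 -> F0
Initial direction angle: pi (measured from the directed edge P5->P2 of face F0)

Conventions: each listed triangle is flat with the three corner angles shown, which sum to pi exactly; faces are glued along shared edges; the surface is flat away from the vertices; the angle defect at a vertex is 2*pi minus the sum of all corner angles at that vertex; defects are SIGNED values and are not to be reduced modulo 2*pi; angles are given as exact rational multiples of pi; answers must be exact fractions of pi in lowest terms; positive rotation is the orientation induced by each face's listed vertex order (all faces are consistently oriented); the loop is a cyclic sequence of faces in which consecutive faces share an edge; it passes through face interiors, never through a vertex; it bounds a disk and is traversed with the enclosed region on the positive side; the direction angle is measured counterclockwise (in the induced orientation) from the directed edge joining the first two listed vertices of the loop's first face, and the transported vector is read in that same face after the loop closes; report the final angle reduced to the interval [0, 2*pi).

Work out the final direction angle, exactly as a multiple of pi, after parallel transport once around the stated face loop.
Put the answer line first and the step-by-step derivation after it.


Answer: final direction angle = (5/3)*pi

enclosed vertex P2: corner angles sum to (4/3)*pi, defect = 2*pi - (4/3)*pi = (2/3)*pi
by Gauss-Bonnet the loop rotates the vector by the enclosed defect sum (positive orientation, mod 2*pi)
final angle = pi + (2/3)*pi = (5/3)*pi (mod 2*pi)


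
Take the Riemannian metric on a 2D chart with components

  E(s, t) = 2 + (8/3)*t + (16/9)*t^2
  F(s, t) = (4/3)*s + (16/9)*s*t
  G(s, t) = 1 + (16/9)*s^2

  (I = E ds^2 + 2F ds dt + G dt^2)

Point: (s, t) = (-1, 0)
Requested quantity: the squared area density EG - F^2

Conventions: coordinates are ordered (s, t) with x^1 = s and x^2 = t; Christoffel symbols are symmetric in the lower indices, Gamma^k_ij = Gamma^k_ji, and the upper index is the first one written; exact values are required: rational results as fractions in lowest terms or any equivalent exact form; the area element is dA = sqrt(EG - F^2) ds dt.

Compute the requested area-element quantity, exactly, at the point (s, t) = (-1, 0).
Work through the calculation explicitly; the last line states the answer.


E = 2, F = -4/3, G = 25/9; EG - F^2 = 34/9

Answer: EG - F^2 = 34/9


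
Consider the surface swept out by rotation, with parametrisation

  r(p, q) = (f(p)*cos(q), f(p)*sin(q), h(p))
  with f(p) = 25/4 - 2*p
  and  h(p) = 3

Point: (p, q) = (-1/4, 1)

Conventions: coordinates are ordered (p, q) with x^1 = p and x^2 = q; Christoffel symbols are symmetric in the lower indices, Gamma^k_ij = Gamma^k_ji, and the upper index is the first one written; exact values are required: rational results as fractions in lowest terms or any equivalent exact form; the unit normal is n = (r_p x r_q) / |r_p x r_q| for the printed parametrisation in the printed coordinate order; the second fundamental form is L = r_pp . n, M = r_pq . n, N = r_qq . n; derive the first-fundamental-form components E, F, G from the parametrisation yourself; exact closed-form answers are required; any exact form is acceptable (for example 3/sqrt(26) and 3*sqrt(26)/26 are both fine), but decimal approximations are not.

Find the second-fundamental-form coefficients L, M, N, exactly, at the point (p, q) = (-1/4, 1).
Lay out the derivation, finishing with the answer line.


f = 27/4, f' = -2, f'' = 0, h' = 0, h'' = 0
E = 4, F = 0, G = 729/16; answer radicand W^2 = 4
unnormalised second-form numerators: l = 0, m = 0, n = 0; L = l/sqrt(4), and similarly M = m/sqrt(W^2), N = n/sqrt(W^2)

Answer: L = 0, M = 0, N = 0


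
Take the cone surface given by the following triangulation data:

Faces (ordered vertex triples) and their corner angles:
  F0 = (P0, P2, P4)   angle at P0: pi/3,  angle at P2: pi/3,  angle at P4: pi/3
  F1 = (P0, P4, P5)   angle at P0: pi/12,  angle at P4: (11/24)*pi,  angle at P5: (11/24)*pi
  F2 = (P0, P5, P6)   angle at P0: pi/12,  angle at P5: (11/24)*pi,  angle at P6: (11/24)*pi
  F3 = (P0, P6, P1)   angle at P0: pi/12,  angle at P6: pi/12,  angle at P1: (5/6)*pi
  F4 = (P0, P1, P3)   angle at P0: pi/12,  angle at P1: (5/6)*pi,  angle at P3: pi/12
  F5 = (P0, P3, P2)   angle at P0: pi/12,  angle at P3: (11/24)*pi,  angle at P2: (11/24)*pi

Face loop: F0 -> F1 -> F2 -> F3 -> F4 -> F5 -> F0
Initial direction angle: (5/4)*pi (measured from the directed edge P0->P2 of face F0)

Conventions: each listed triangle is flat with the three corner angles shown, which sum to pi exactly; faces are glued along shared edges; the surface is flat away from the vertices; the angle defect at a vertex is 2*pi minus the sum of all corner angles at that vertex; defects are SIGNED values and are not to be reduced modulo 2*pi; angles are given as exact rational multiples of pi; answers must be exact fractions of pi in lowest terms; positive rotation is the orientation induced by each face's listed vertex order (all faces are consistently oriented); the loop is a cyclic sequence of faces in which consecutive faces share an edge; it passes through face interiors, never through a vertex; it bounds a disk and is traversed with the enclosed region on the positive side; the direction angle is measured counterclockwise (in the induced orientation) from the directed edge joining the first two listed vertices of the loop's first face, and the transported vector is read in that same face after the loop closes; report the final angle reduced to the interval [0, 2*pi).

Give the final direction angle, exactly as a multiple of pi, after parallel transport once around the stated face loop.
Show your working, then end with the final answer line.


enclosed vertex P0: corner angles sum to (3/4)*pi, defect = 2*pi - (3/4)*pi = (5/4)*pi
adding the enclosed defects to the starting angle (mod 2*pi, induced orientation) gives the holonomy
final angle = (5/4)*pi + (5/4)*pi = pi/2 (mod 2*pi)

Answer: final direction angle = pi/2


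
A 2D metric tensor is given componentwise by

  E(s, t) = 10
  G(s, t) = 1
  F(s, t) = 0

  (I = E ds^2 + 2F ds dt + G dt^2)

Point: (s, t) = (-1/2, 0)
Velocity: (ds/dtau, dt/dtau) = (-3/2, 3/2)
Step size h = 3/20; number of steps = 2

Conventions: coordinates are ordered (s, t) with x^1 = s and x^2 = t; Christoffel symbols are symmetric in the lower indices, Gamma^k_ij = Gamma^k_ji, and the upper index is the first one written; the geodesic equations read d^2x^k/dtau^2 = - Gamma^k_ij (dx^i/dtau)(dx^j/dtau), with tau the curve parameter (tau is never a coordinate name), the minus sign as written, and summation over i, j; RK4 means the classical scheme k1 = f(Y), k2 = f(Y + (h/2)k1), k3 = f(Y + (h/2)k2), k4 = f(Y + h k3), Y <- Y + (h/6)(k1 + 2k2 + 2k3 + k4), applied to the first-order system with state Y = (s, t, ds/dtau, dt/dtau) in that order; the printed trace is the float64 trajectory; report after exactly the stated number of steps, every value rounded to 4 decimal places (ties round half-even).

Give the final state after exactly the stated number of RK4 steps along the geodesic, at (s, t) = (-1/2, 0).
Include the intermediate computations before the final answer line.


f(Y) = (ds/dtau, dt/dtau, -Gamma^s_ij Y'^i Y'^j, -Gamma^t_ij Y'^i Y'^j) with the Gammas evaluated at the stage position; h = 0.150000; intermediate values shown to 6 dp
step 0: s = -0.5000, t = 0.0000, ds/dtau = -1.5000, dt/dtau = 1.5000
step 1:
  k1: at (s, t) = (-0.500000, 0.000000), (ds/dtau, dt/dtau) = (-1.500000, 1.500000); Gamma_sss = 0.000000, Gamma_sst = 0.000000, Gamma_stt = 0.000000, Gamma_tss = 0.000000, Gamma_tst = 0.000000, Gamma_ttt = 0.000000; k1 = (-1.500000, 1.500000, 0.000000, 0.000000)
  k2: at (s, t) = (-0.612500, 0.112500), (ds/dtau, dt/dtau) = (-1.500000, 1.500000); Gamma_sss = 0.000000, Gamma_sst = 0.000000, Gamma_stt = 0.000000, Gamma_tss = 0.000000, Gamma_tst = 0.000000, Gamma_ttt = 0.000000; k2 = (-1.500000, 1.500000, 0.000000, 0.000000)
  k3: at (s, t) = (-0.612500, 0.112500), (ds/dtau, dt/dtau) = (-1.500000, 1.500000); Gamma_sss = 0.000000, Gamma_sst = 0.000000, Gamma_stt = 0.000000, Gamma_tss = 0.000000, Gamma_tst = 0.000000, Gamma_ttt = 0.000000; k3 = (-1.500000, 1.500000, 0.000000, 0.000000)
  k4: at (s, t) = (-0.725000, 0.225000), (ds/dtau, dt/dtau) = (-1.500000, 1.500000); Gamma_sss = 0.000000, Gamma_sst = 0.000000, Gamma_stt = 0.000000, Gamma_tss = 0.000000, Gamma_tst = 0.000000, Gamma_ttt = 0.000000; k4 = (-1.500000, 1.500000, 0.000000, 0.000000)
  Y <- Y + (h/6)(k1 + 2k2 + 2k3 + k4): s = -0.7250, t = 0.2250, ds/dtau = -1.5000, dt/dtau = 1.5000
step 2:
  k1: at (s, t) = (-0.725000, 0.225000), (ds/dtau, dt/dtau) = (-1.500000, 1.500000); Gamma_sss = 0.000000, Gamma_sst = 0.000000, Gamma_stt = 0.000000, Gamma_tss = 0.000000, Gamma_tst = 0.000000, Gamma_ttt = 0.000000; k1 = (-1.500000, 1.500000, 0.000000, 0.000000)
  k2: at (s, t) = (-0.837500, 0.337500), (ds/dtau, dt/dtau) = (-1.500000, 1.500000); Gamma_sss = 0.000000, Gamma_sst = 0.000000, Gamma_stt = 0.000000, Gamma_tss = 0.000000, Gamma_tst = 0.000000, Gamma_ttt = 0.000000; k2 = (-1.500000, 1.500000, 0.000000, 0.000000)
  k3: at (s, t) = (-0.837500, 0.337500), (ds/dtau, dt/dtau) = (-1.500000, 1.500000); Gamma_sss = 0.000000, Gamma_sst = 0.000000, Gamma_stt = 0.000000, Gamma_tss = 0.000000, Gamma_tst = 0.000000, Gamma_ttt = 0.000000; k3 = (-1.500000, 1.500000, 0.000000, 0.000000)
  k4: at (s, t) = (-0.950000, 0.450000), (ds/dtau, dt/dtau) = (-1.500000, 1.500000); Gamma_sss = 0.000000, Gamma_sst = 0.000000, Gamma_stt = 0.000000, Gamma_tss = 0.000000, Gamma_tst = 0.000000, Gamma_ttt = 0.000000; k4 = (-1.500000, 1.500000, 0.000000, 0.000000)
  Y <- Y + (h/6)(k1 + 2k2 + 2k3 + k4): s = -0.9500, t = 0.4500, ds/dtau = -1.5000, dt/dtau = 1.5000

Answer: s = -0.9500, t = 0.4500, ds/dtau = -1.5000, dt/dtau = 1.5000


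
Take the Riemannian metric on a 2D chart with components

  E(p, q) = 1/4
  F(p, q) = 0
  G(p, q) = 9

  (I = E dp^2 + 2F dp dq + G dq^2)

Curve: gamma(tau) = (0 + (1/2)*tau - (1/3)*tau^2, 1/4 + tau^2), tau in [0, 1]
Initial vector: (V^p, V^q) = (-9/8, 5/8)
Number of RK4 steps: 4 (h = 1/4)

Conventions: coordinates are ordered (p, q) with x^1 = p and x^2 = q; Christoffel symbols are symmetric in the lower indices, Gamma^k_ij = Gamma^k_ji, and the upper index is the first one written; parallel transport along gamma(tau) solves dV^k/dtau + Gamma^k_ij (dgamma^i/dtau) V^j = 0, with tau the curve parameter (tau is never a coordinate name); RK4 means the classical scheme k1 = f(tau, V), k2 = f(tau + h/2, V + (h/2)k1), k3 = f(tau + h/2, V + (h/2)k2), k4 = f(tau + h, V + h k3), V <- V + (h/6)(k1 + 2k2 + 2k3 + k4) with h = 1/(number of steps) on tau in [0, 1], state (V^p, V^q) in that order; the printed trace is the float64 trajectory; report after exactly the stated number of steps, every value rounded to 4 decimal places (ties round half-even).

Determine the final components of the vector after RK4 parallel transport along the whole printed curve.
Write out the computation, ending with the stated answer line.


gamma'(tau) = (1/2 - (2/3)*tau, 2*tau); f(tau, V)^k = -Gamma^k_ij(gamma(tau)) gamma'^i(tau) V^j; h = 1/4; intermediate values shown to 6 dp
curve data and Christoffel symbols at the stage parameters:
  tau = 0.000000: gamma = (0.000000, 0.250000), gamma' = (0.500000, 0.000000); Gamma_ppp = 0.000000, Gamma_ppq = 0.000000, Gamma_pqq = 0.000000, Gamma_qpp = 0.000000, Gamma_qpq = 0.000000, Gamma_qqq = 0.000000
  tau = 0.125000: gamma = (0.057292, 0.265625), gamma' = (0.416667, 0.250000); Gamma_ppp = 0.000000, Gamma_ppq = 0.000000, Gamma_pqq = 0.000000, Gamma_qpp = 0.000000, Gamma_qpq = 0.000000, Gamma_qqq = 0.000000
  tau = 0.250000: gamma = (0.104167, 0.312500), gamma' = (0.333333, 0.500000); Gamma_ppp = 0.000000, Gamma_ppq = 0.000000, Gamma_pqq = 0.000000, Gamma_qpp = 0.000000, Gamma_qpq = 0.000000, Gamma_qqq = 0.000000
  tau = 0.375000: gamma = (0.140625, 0.390625), gamma' = (0.250000, 0.750000); Gamma_ppp = 0.000000, Gamma_ppq = 0.000000, Gamma_pqq = 0.000000, Gamma_qpp = 0.000000, Gamma_qpq = 0.000000, Gamma_qqq = 0.000000
  tau = 0.500000: gamma = (0.166667, 0.500000), gamma' = (0.166667, 1.000000); Gamma_ppp = 0.000000, Gamma_ppq = 0.000000, Gamma_pqq = 0.000000, Gamma_qpp = 0.000000, Gamma_qpq = 0.000000, Gamma_qqq = 0.000000
  tau = 0.625000: gamma = (0.182292, 0.640625), gamma' = (0.083333, 1.250000); Gamma_ppp = 0.000000, Gamma_ppq = 0.000000, Gamma_pqq = 0.000000, Gamma_qpp = 0.000000, Gamma_qpq = 0.000000, Gamma_qqq = 0.000000
  tau = 0.750000: gamma = (0.187500, 0.812500), gamma' = (0.000000, 1.500000); Gamma_ppp = 0.000000, Gamma_ppq = 0.000000, Gamma_pqq = 0.000000, Gamma_qpp = 0.000000, Gamma_qpq = 0.000000, Gamma_qqq = 0.000000
  tau = 0.875000: gamma = (0.182292, 1.015625), gamma' = (-0.083333, 1.750000); Gamma_ppp = 0.000000, Gamma_ppq = 0.000000, Gamma_pqq = 0.000000, Gamma_qpp = 0.000000, Gamma_qpq = 0.000000, Gamma_qqq = 0.000000
  tau = 1.000000: gamma = (0.166667, 1.250000), gamma' = (-0.166667, 2.000000); Gamma_ppp = 0.000000, Gamma_ppq = 0.000000, Gamma_pqq = 0.000000, Gamma_qpp = 0.000000, Gamma_qpq = 0.000000, Gamma_qqq = 0.000000
step 0: V^p = -1.1250, V^q = 0.6250
step 1: k1 = (0.000000, 0.000000), k2 = (0.000000, 0.000000), k3 = (0.000000, 0.000000), k4 = (0.000000, 0.000000); V <- V + (h/6)(k1 + 2k2 + 2k3 + k4): V^p = -1.1250, V^q = 0.6250
step 2: k1 = (0.000000, 0.000000), k2 = (0.000000, 0.000000), k3 = (0.000000, 0.000000), k4 = (0.000000, 0.000000); V <- V + (h/6)(k1 + 2k2 + 2k3 + k4): V^p = -1.1250, V^q = 0.6250
step 3: k1 = (0.000000, 0.000000), k2 = (0.000000, 0.000000), k3 = (0.000000, 0.000000), k4 = (0.000000, 0.000000); V <- V + (h/6)(k1 + 2k2 + 2k3 + k4): V^p = -1.1250, V^q = 0.6250
step 4: k1 = (0.000000, 0.000000), k2 = (0.000000, 0.000000), k3 = (0.000000, 0.000000), k4 = (0.000000, 0.000000); V <- V + (h/6)(k1 + 2k2 + 2k3 + k4): V^p = -1.1250, V^q = 0.6250

Answer: V^p = -1.1250, V^q = 0.6250


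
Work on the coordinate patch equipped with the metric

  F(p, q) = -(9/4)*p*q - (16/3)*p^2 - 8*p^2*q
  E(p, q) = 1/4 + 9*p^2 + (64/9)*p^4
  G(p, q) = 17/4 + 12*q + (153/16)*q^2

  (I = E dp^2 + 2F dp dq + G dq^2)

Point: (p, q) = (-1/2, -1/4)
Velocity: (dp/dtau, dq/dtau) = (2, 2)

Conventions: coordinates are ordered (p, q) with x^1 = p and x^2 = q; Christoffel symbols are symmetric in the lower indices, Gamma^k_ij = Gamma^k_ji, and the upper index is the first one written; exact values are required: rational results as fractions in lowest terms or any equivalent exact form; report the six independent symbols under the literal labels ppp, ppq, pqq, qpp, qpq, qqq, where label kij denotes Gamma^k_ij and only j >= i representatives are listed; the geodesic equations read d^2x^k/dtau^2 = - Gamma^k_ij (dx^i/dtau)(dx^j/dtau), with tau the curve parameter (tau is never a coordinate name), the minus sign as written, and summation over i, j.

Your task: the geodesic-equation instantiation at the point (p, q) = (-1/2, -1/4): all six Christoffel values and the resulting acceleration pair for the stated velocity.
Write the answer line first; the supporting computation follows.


Answer: Gamma_ppp = -66880/38689, Gamma_ppq = 0, Gamma_pqq = 3168/5527, Gamma_qpp = 41232/38689, Gamma_qpq = 0, Gamma_qqq = 12708/5527; accelerations (d^2p/dtau^2, d^2q/dtau^2) = (178816/38689, -520752/38689)

E = 53/18, F = -107/96, G = 473/256 at the point
E_p = -113/9, E_q = 0, F_p = 187/48, F_q = -7/8, G_p = 0, G_q = 231/32
EG - F^2 = 38689/9216;  g^inv = (9216/38689) * [[473/256, 107/96], [107/96, 53/18]]
first-kind symbols [ij,l] = (1/2)(d_i g_jl + d_j g_il - d_l g_ij): [pp,p] = E_p/2 = -113/18, [pp,q] = F_p - E_q/2 = 187/48, [pq,p] = E_q/2 = 0, [pq,q] = G_p/2 = 0, [qq,p] = F_q - G_p/2 = -7/8, [qq,q] = G_q/2 = 231/64
Gamma^p_ij = (G*[ij,p] - F*[ij,q])/(EG - F^2), Gamma^q_ij = (E*[ij,q] - F*[ij,p])/(EG - F^2)
Gamma_ppp = -66880/38689, Gamma_ppq = 0, Gamma_pqq = 3168/5527, Gamma_qpp = 41232/38689, Gamma_qpq = 0, Gamma_qqq = 12708/5527
d^2p/dtau^2 = -(Gamma_ppp*(2)^2 + 2*Gamma_ppq*(2)*(2) + Gamma_pqq*(2)^2) = 178816/38689
d^2q/dtau^2 = -(Gamma_qpp*(2)^2 + 2*Gamma_qpq*(2)*(2) + Gamma_qqq*(2)^2) = -520752/38689


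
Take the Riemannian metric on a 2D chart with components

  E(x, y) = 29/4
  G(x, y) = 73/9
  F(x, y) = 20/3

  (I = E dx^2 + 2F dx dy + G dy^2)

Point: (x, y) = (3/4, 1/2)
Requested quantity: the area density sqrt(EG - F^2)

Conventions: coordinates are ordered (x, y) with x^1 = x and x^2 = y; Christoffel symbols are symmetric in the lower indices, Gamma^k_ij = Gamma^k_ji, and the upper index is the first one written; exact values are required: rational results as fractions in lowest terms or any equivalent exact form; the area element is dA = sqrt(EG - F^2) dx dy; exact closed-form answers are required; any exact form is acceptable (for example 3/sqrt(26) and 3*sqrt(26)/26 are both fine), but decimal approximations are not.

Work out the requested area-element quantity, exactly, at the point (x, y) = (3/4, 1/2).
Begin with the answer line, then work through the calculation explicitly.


Answer: sqrt(EG - F^2) = sqrt(517)/6

E = 29/4, F = 20/3, G = 73/9; EG - F^2 = 517/36


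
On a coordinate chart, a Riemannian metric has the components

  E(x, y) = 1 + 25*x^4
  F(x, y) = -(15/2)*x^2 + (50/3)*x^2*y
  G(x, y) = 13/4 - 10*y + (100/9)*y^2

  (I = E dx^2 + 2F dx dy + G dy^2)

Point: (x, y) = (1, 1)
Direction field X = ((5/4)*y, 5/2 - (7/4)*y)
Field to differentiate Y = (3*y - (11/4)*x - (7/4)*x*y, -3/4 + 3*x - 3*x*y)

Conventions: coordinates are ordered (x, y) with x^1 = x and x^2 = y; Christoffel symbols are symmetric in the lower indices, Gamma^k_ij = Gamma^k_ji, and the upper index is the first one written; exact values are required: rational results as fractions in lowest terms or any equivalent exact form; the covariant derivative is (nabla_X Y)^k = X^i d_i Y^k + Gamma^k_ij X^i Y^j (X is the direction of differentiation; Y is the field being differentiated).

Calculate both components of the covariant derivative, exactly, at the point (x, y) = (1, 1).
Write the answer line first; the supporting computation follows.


Answer: (nabla_X Y)^x = -138675/16912, (nabla_X Y)^y = -7479/2114

E = 26, F = 55/6, G = 157/36 at the point
E_x = 100, E_y = 0, F_x = 55/3, F_y = 50/3, G_x = 0, G_y = 110/9
EG - F^2 = 1057/36;  g^inv = (36/1057) * [[157/36, -55/6], [-55/6, 26]]
first-kind symbols [ij,l] = (1/2)(d_i g_jl + d_j g_il - d_l g_ij): [xx,x] = E_x/2 = 50, [xx,y] = F_x - E_y/2 = 55/3, [xy,x] = E_y/2 = 0, [xy,y] = G_x/2 = 0, [yy,x] = F_y - G_x/2 = 50/3, [yy,y] = G_y/2 = 55/9
Gamma^x_ij = (G*[ij,x] - F*[ij,y])/(EG - F^2), Gamma^y_ij = (E*[ij,y] - F*[ij,x])/(EG - F^2)
Gamma_xxx = 1800/1057, Gamma_xxy = 0, Gamma_xyy = 600/1057, Gamma_yxx = 660/1057, Gamma_yxy = 0, Gamma_yyy = 220/1057
X = (5/4, 3/4), Y = (-3/2, -3/4) at the point
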